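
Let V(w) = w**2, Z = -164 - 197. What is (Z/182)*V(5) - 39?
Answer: -16123/182 ≈ -88.588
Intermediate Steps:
Z = -361
(Z/182)*V(5) - 39 = -361/182*5**2 - 39 = -361*1/182*25 - 39 = -361/182*25 - 39 = -9025/182 - 39 = -16123/182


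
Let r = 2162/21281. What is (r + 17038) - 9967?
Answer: 150480113/21281 ≈ 7071.1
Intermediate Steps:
r = 2162/21281 (r = 2162*(1/21281) = 2162/21281 ≈ 0.10159)
(r + 17038) - 9967 = (2162/21281 + 17038) - 9967 = 362587840/21281 - 9967 = 150480113/21281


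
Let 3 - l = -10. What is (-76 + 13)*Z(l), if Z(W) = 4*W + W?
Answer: -4095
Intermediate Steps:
l = 13 (l = 3 - 1*(-10) = 3 + 10 = 13)
Z(W) = 5*W
(-76 + 13)*Z(l) = (-76 + 13)*(5*13) = -63*65 = -4095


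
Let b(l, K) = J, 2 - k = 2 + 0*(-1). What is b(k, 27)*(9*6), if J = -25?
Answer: -1350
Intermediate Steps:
k = 0 (k = 2 - (2 + 0*(-1)) = 2 - (2 + 0) = 2 - 1*2 = 2 - 2 = 0)
b(l, K) = -25
b(k, 27)*(9*6) = -225*6 = -25*54 = -1350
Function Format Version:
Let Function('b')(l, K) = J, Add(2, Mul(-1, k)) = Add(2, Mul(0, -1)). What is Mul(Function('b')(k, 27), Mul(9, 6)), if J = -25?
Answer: -1350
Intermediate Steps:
k = 0 (k = Add(2, Mul(-1, Add(2, Mul(0, -1)))) = Add(2, Mul(-1, Add(2, 0))) = Add(2, Mul(-1, 2)) = Add(2, -2) = 0)
Function('b')(l, K) = -25
Mul(Function('b')(k, 27), Mul(9, 6)) = Mul(-25, Mul(9, 6)) = Mul(-25, 54) = -1350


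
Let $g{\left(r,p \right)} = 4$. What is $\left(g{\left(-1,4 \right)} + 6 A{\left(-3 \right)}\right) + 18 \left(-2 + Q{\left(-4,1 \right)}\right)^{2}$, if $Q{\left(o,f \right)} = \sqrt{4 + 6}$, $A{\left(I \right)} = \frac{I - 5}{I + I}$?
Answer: $264 - 72 \sqrt{10} \approx 36.316$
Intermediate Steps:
$A{\left(I \right)} = \frac{-5 + I}{2 I}$
$Q{\left(o,f \right)} = \sqrt{10}$
$\left(g{\left(-1,4 \right)} + 6 A{\left(-3 \right)}\right) + 18 \left(-2 + Q{\left(-4,1 \right)}\right)^{2} = \left(4 + 6 \frac{-5 - 3}{2 \left(-3\right)}\right) + 18 \left(-2 + \sqrt{10}\right)^{2} = \left(4 + 6 \cdot \frac{1}{2} \left(- \frac{1}{3}\right) \left(-8\right)\right) + 18 \left(-2 + \sqrt{10}\right)^{2} = \left(4 + 6 \cdot \frac{4}{3}\right) + 18 \left(-2 + \sqrt{10}\right)^{2} = \left(4 + 8\right) + 18 \left(-2 + \sqrt{10}\right)^{2} = 12 + 18 \left(-2 + \sqrt{10}\right)^{2}$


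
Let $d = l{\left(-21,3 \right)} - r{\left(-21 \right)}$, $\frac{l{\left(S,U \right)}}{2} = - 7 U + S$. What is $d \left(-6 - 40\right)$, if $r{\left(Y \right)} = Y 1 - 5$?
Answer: $2668$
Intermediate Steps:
$l{\left(S,U \right)} = - 14 U + 2 S$ ($l{\left(S,U \right)} = 2 \left(- 7 U + S\right) = 2 \left(S - 7 U\right) = - 14 U + 2 S$)
$r{\left(Y \right)} = -5 + Y$ ($r{\left(Y \right)} = Y - 5 = -5 + Y$)
$d = -58$ ($d = \left(\left(-14\right) 3 + 2 \left(-21\right)\right) - \left(-5 - 21\right) = \left(-42 - 42\right) - -26 = -84 + 26 = -58$)
$d \left(-6 - 40\right) = - 58 \left(-6 - 40\right) = \left(-58\right) \left(-46\right) = 2668$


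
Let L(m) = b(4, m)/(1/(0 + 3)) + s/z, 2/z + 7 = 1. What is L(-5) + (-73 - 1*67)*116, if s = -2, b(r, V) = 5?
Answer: -16219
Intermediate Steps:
z = -1/3 (z = 2/(-7 + 1) = 2/(-6) = 2*(-1/6) = -1/3 ≈ -0.33333)
L(m) = 21 (L(m) = 5/(1/(0 + 3)) - 2/(-1/3) = 5/(1/3) - 2*(-3) = 5/(1/3) + 6 = 5*3 + 6 = 15 + 6 = 21)
L(-5) + (-73 - 1*67)*116 = 21 + (-73 - 1*67)*116 = 21 + (-73 - 67)*116 = 21 - 140*116 = 21 - 16240 = -16219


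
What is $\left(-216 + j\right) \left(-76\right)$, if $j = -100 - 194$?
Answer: $38760$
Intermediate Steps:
$j = -294$ ($j = -100 - 194 = -294$)
$\left(-216 + j\right) \left(-76\right) = \left(-216 - 294\right) \left(-76\right) = \left(-510\right) \left(-76\right) = 38760$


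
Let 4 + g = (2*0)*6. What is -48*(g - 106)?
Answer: 5280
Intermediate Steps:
g = -4 (g = -4 + (2*0)*6 = -4 + 0*6 = -4 + 0 = -4)
-48*(g - 106) = -48*(-4 - 106) = -48*(-110) = 5280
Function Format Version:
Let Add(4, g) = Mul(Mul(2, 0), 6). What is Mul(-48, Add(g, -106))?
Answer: 5280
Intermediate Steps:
g = -4 (g = Add(-4, Mul(Mul(2, 0), 6)) = Add(-4, Mul(0, 6)) = Add(-4, 0) = -4)
Mul(-48, Add(g, -106)) = Mul(-48, Add(-4, -106)) = Mul(-48, -110) = 5280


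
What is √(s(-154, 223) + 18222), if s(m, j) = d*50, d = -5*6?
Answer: 3*√1858 ≈ 129.31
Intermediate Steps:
d = -30
s(m, j) = -1500 (s(m, j) = -30*50 = -1500)
√(s(-154, 223) + 18222) = √(-1500 + 18222) = √16722 = 3*√1858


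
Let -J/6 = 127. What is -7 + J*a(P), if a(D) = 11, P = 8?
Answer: -8389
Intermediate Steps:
J = -762 (J = -6*127 = -762)
-7 + J*a(P) = -7 - 762*11 = -7 - 8382 = -8389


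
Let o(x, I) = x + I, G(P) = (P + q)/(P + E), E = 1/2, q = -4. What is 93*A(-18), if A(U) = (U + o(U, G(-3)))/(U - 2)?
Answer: 7719/50 ≈ 154.38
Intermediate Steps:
E = ½ (E = 1*(½) = ½ ≈ 0.50000)
G(P) = (-4 + P)/(½ + P) (G(P) = (P - 4)/(P + ½) = (-4 + P)/(½ + P))
o(x, I) = I + x
A(U) = (14/5 + 2*U)/(-2 + U) (A(U) = (U + (2*(-4 - 3)/(1 + 2*(-3)) + U))/(U - 2) = (U + (2*(-7)/(1 - 6) + U))/(-2 + U) = (U + (2*(-7)/(-5) + U))/(-2 + U) = (U + (2*(-⅕)*(-7) + U))/(-2 + U) = (U + (14/5 + U))/(-2 + U) = (14/5 + 2*U)/(-2 + U))
93*A(-18) = 93*(2*(7 + 5*(-18))/(5*(-2 - 18))) = 93*((⅖)*(7 - 90)/(-20)) = 93*((⅖)*(-1/20)*(-83)) = 93*(83/50) = 7719/50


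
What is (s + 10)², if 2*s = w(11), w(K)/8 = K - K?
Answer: 100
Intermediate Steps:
w(K) = 0 (w(K) = 8*(K - K) = 8*0 = 0)
s = 0 (s = (½)*0 = 0)
(s + 10)² = (0 + 10)² = 10² = 100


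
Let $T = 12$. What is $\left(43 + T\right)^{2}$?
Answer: $3025$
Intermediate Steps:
$\left(43 + T\right)^{2} = \left(43 + 12\right)^{2} = 55^{2} = 3025$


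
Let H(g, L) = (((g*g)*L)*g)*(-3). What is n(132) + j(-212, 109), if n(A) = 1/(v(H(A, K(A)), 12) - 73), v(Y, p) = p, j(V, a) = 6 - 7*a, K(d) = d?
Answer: -46178/61 ≈ -757.02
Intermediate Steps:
H(g, L) = -3*L*g**3 (H(g, L) = ((g**2*L)*g)*(-3) = ((L*g**2)*g)*(-3) = (L*g**3)*(-3) = -3*L*g**3)
n(A) = -1/61 (n(A) = 1/(12 - 73) = 1/(-61) = -1/61)
n(132) + j(-212, 109) = -1/61 + (6 - 7*109) = -1/61 + (6 - 763) = -1/61 - 757 = -46178/61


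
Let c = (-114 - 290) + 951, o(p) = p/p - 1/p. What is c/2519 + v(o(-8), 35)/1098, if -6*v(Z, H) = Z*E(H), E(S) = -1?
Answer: 3205751/14751264 ≈ 0.21732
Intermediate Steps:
o(p) = 1 - 1/p
v(Z, H) = Z/6 (v(Z, H) = -Z*(-1)/6 = -(-1)*Z/6 = Z/6)
c = 547 (c = -404 + 951 = 547)
c/2519 + v(o(-8), 35)/1098 = 547/2519 + (((-1 - 8)/(-8))/6)/1098 = 547*(1/2519) + ((-⅛*(-9))/6)*(1/1098) = 547/2519 + ((⅙)*(9/8))*(1/1098) = 547/2519 + (3/16)*(1/1098) = 547/2519 + 1/5856 = 3205751/14751264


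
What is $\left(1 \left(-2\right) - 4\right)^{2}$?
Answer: $36$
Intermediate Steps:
$\left(1 \left(-2\right) - 4\right)^{2} = \left(-2 - 4\right)^{2} = \left(-6\right)^{2} = 36$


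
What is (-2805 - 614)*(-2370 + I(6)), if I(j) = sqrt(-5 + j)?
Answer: 8099611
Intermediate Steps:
(-2805 - 614)*(-2370 + I(6)) = (-2805 - 614)*(-2370 + sqrt(-5 + 6)) = -3419*(-2370 + sqrt(1)) = -3419*(-2370 + 1) = -3419*(-2369) = 8099611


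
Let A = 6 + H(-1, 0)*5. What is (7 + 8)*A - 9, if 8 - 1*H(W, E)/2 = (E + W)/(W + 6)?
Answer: 1311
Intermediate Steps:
H(W, E) = 16 - 2*(E + W)/(6 + W) (H(W, E) = 16 - 2*(E + W)/(W + 6) = 16 - 2*(E + W)/(6 + W))
A = 88 (A = 6 + (2*(48 - 1*0 + 7*(-1))/(6 - 1))*5 = 6 + (2*(48 + 0 - 7)/5)*5 = 6 + (2*(⅕)*41)*5 = 6 + (82/5)*5 = 6 + 82 = 88)
(7 + 8)*A - 9 = (7 + 8)*88 - 9 = 15*88 - 9 = 1320 - 9 = 1311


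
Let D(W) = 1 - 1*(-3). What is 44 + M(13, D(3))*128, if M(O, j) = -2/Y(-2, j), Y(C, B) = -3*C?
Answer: 4/3 ≈ 1.3333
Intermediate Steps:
D(W) = 4 (D(W) = 1 + 3 = 4)
M(O, j) = -1/3 (M(O, j) = -2/((-3*(-2))) = -2/6 = -2*1/6 = -1/3)
44 + M(13, D(3))*128 = 44 - 1/3*128 = 44 - 128/3 = 4/3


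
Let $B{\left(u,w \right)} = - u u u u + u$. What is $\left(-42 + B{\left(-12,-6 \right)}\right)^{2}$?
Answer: $432224100$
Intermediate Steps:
$B{\left(u,w \right)} = u - u^{4}$ ($B{\left(u,w \right)} = - u u^{2} u + u = - u^{3} u + u = - u^{4} + u = u - u^{4}$)
$\left(-42 + B{\left(-12,-6 \right)}\right)^{2} = \left(-42 - 20748\right)^{2} = \left(-20790\right)^{2} = 432224100$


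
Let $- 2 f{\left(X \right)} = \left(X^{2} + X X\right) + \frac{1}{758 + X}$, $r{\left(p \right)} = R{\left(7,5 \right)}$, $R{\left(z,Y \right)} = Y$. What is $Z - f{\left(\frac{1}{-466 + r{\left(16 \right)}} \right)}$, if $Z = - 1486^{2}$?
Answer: $- \frac{327973197069626329}{148525401354} \approx -2.2082 \cdot 10^{6}$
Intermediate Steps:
$r{\left(p \right)} = 5$
$Z = -2208196$ ($Z = \left(-1\right) 2208196 = -2208196$)
$f{\left(X \right)} = - X^{2} - \frac{1}{2 \left(758 + X\right)}$ ($f{\left(X \right)} = - \frac{\left(X^{2} + X X\right) + \frac{1}{758 + X}}{2} = - \frac{\left(X^{2} + X^{2}\right) + \frac{1}{758 + X}}{2} = - \frac{2 X^{2} + \frac{1}{758 + X}}{2} = - \frac{\frac{1}{758 + X} + 2 X^{2}}{2} = - X^{2} - \frac{1}{2 \left(758 + X\right)}$)
$Z - f{\left(\frac{1}{-466 + r{\left(16 \right)}} \right)} = -2208196 - \frac{- \frac{1}{2} - \left(\frac{1}{-466 + 5}\right)^{3} - 758 \left(\frac{1}{-466 + 5}\right)^{2}}{758 + \frac{1}{-466 + 5}} = -2208196 - \frac{- \frac{1}{2} - \left(\frac{1}{-461}\right)^{3} - 758 \left(\frac{1}{-461}\right)^{2}}{758 + \frac{1}{-461}} = -2208196 - \frac{- \frac{1}{2} - \left(- \frac{1}{461}\right)^{3} - 758 \left(- \frac{1}{461}\right)^{2}}{758 - \frac{1}{461}} = -2208196 - \frac{- \frac{1}{2} - - \frac{1}{97972181} - \frac{758}{212521}}{\frac{349437}{461}} = -2208196 - \frac{461 \left(- \frac{1}{2} + \frac{1}{97972181} - \frac{758}{212521}\right)}{349437} = -2208196 - \frac{461}{349437} \left(- \frac{98671055}{195944362}\right) = -2208196 - - \frac{98671055}{148525401354} = -2208196 + \frac{98671055}{148525401354} = - \frac{327973197069626329}{148525401354}$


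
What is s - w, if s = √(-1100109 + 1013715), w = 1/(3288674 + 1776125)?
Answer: -1/5064799 + 11*I*√714 ≈ -1.9744e-7 + 293.93*I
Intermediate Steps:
w = 1/5064799 ≈ 1.9744e-7
s = 11*I*√714 (s = √(-86394) = 11*I*√714 ≈ 293.93*I)
s - w = 11*I*√714 - 1*1/5064799 = 11*I*√714 - 1/5064799 = -1/5064799 + 11*I*√714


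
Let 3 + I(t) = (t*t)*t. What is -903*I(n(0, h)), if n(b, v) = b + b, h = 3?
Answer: 2709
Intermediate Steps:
n(b, v) = 2*b
I(t) = -3 + t³ (I(t) = -3 + (t*t)*t = -3 + t²*t = -3 + t³)
-903*I(n(0, h)) = -903*(-3 + (2*0)³) = -903*(-3 + 0³) = -903*(-3 + 0) = -903*(-3) = 2709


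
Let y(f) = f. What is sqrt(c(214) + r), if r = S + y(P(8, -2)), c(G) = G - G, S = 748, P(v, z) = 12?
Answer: 2*sqrt(190) ≈ 27.568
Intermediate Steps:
c(G) = 0
r = 760 (r = 748 + 12 = 760)
sqrt(c(214) + r) = sqrt(0 + 760) = sqrt(760) = 2*sqrt(190)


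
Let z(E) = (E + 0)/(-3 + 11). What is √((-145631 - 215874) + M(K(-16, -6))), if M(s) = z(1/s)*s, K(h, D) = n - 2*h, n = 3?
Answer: I*√5784078/4 ≈ 601.25*I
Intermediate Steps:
z(E) = E/8
K(h, D) = 3 - 2*h
M(s) = ⅛ (M(s) = (1/(8*s))*s = ⅛)
√((-145631 - 215874) + M(K(-16, -6))) = √((-145631 - 215874) + ⅛) = √(-361505 + ⅛) = √(-2892039/8) = I*√5784078/4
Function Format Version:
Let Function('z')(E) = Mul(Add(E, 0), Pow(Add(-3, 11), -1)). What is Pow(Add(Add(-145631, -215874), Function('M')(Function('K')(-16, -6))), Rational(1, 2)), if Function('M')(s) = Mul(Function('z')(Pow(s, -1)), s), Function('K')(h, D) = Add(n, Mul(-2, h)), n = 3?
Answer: Mul(Rational(1, 4), I, Pow(5784078, Rational(1, 2))) ≈ Mul(601.25, I)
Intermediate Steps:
Function('z')(E) = Mul(Rational(1, 8), E) (Function('z')(E) = Mul(E, Pow(8, -1)) = Mul(E, Rational(1, 8)) = Mul(Rational(1, 8), E))
Function('K')(h, D) = Add(3, Mul(-2, h))
Function('M')(s) = Rational(1, 8) (Function('M')(s) = Mul(Mul(Rational(1, 8), Pow(s, -1)), s) = Rational(1, 8))
Pow(Add(Add(-145631, -215874), Function('M')(Function('K')(-16, -6))), Rational(1, 2)) = Pow(Add(Add(-145631, -215874), Rational(1, 8)), Rational(1, 2)) = Pow(Add(-361505, Rational(1, 8)), Rational(1, 2)) = Pow(Rational(-2892039, 8), Rational(1, 2)) = Mul(Rational(1, 4), I, Pow(5784078, Rational(1, 2)))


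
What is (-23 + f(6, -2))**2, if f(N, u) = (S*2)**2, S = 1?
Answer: 361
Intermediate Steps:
f(N, u) = 4 (f(N, u) = (1*2)**2 = 2**2 = 4)
(-23 + f(6, -2))**2 = (-23 + 4)**2 = (-19)**2 = 361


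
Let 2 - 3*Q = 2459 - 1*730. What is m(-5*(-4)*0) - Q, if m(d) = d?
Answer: 1727/3 ≈ 575.67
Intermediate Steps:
Q = -1727/3 (Q = ⅔ - (2459 - 1*730)/3 = ⅔ - (2459 - 730)/3 = ⅔ - ⅓*1729 = ⅔ - 1729/3 = -1727/3 ≈ -575.67)
m(-5*(-4)*0) - Q = -5*(-4)*0 - 1*(-1727/3) = 20*0 + 1727/3 = 0 + 1727/3 = 1727/3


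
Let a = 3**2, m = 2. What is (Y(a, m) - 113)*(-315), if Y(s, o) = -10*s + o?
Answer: 63315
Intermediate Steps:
a = 9
Y(s, o) = o - 10*s
(Y(a, m) - 113)*(-315) = ((2 - 10*9) - 113)*(-315) = ((2 - 90) - 113)*(-315) = (-88 - 113)*(-315) = -201*(-315) = 63315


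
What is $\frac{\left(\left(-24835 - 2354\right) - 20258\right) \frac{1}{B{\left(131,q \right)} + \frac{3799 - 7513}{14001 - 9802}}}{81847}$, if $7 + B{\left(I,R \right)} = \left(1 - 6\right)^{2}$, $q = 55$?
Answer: $- \frac{199229953}{5882180196} \approx -0.03387$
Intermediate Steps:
$B{\left(I,R \right)} = 18$ ($B{\left(I,R \right)} = -7 + \left(1 - 6\right)^{2} = -7 + \left(-5\right)^{2} = -7 + 25 = 18$)
$\frac{\left(\left(-24835 - 2354\right) - 20258\right) \frac{1}{B{\left(131,q \right)} + \frac{3799 - 7513}{14001 - 9802}}}{81847} = \frac{\left(\left(-24835 - 2354\right) - 20258\right) \frac{1}{18 + \frac{3799 - 7513}{14001 - 9802}}}{81847} = \frac{-27189 - 20258}{18 - \frac{3714}{4199}} \cdot \frac{1}{81847} = - \frac{47447}{18 - \frac{3714}{4199}} \cdot \frac{1}{81847} = - \frac{47447}{\frac{71868}{4199}} \cdot \frac{1}{81847} = \left(-47447\right) \frac{4199}{71868} \cdot \frac{1}{81847} = \left(- \frac{199229953}{71868}\right) \frac{1}{81847} = - \frac{199229953}{5882180196}$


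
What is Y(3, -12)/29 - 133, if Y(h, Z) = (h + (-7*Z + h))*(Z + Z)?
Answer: -6017/29 ≈ -207.48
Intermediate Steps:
Y(h, Z) = 2*Z*(-7*Z + 2*h) (Y(h, Z) = (h + (h - 7*Z))*(2*Z) = (-7*Z + 2*h)*(2*Z) = 2*Z*(-7*Z + 2*h))
Y(3, -12)/29 - 133 = (2*(-12)*(-7*(-12) + 2*3))/29 - 133 = (2*(-12)*(84 + 6))*(1/29) - 133 = (2*(-12)*90)*(1/29) - 133 = -2160*1/29 - 133 = -2160/29 - 133 = -6017/29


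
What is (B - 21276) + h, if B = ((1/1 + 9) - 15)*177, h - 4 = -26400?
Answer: -48557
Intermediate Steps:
h = -26396 (h = 4 - 26400 = -26396)
B = -885 (B = ((1 + 9) - 15)*177 = (10 - 15)*177 = -5*177 = -885)
(B - 21276) + h = (-885 - 21276) - 26396 = -22161 - 26396 = -48557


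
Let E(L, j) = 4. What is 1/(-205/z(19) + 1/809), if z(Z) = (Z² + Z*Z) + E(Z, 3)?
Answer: -587334/165119 ≈ -3.5570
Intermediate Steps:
z(Z) = 4 + 2*Z² (z(Z) = (Z² + Z*Z) + 4 = (Z² + Z²) + 4 = 2*Z² + 4 = 4 + 2*Z²)
1/(-205/z(19) + 1/809) = 1/(-205/(4 + 2*19²) + 1/809) = 1/(-205/(4 + 2*361) + 1/809) = 1/(-205/(4 + 722) + 1/809) = 1/(-205/726 + 1/809) = 1/(-165119/587334) = -587334/165119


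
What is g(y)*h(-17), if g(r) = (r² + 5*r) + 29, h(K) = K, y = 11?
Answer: -3485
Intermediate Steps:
g(r) = 29 + r² + 5*r
g(y)*h(-17) = (29 + 11² + 5*11)*(-17) = (29 + 121 + 55)*(-17) = 205*(-17) = -3485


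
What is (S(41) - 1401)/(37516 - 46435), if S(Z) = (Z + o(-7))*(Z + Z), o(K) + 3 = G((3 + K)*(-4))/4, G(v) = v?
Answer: -227/991 ≈ -0.22906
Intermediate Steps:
o(K) = -6 - K (o(K) = -3 + ((3 + K)*(-4))/4 = -3 + (-12 - 4*K)*(¼) = -3 + (-3 - K) = -6 - K)
S(Z) = 2*Z*(1 + Z) (S(Z) = (Z + (-6 - 1*(-7)))*(Z + Z) = (Z + (-6 + 7))*(2*Z) = (Z + 1)*(2*Z) = (1 + Z)*(2*Z) = 2*Z*(1 + Z))
(S(41) - 1401)/(37516 - 46435) = (2*41*(1 + 41) - 1401)/(37516 - 46435) = (2*41*42 - 1401)/(-8919) = (3444 - 1401)*(-1/8919) = 2043*(-1/8919) = -227/991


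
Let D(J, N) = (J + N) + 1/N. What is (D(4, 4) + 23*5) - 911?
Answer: -3151/4 ≈ -787.75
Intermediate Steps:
D(J, N) = J + N + 1/N
(D(4, 4) + 23*5) - 911 = ((4 + 4 + 1/4) + 23*5) - 911 = ((4 + 4 + ¼) + 115) - 911 = (33/4 + 115) - 911 = 493/4 - 911 = -3151/4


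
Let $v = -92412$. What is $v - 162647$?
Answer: $-255059$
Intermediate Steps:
$v - 162647 = -92412 - 162647 = -255059$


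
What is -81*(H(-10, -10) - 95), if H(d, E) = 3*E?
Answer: 10125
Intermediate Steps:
-81*(H(-10, -10) - 95) = -81*(3*(-10) - 95) = -81*(-30 - 95) = -81*(-125) = 10125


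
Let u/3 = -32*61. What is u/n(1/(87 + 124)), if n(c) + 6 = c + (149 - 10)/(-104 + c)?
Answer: 4518853648/5657719 ≈ 798.71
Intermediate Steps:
u = -5856 (u = 3*(-32*61) = 3*(-1952) = -5856)
n(c) = -6 + c + 139/(-104 + c) (n(c) = -6 + (c + (149 - 10)/(-104 + c)) = -6 + (c + 139/(-104 + c)) = -6 + c + 139/(-104 + c))
u/n(1/(87 + 124)) = -5856*(-104 + 1/(87 + 124))/(763 + (1/(87 + 124))**2 - 110/(87 + 124)) = -5856*(-104 + 1/211)/(763 + (1/211)**2 - 110/211) = -5856*(-104 + 1/211)/(763 + (1/211)**2 - 110*1/211) = -5856*(-21943/(211*(763 + 1/44521 - 110/211))) = -5856/((-211/21943*33946314/44521)) = -5856/(-33946314/4629973) = -5856*(-4629973/33946314) = 4518853648/5657719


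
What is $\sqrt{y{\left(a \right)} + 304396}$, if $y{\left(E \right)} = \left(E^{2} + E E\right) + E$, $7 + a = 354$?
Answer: $\sqrt{545561} \approx 738.62$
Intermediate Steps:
$a = 347$ ($a = -7 + 354 = 347$)
$y{\left(E \right)} = E + 2 E^{2}$ ($y{\left(E \right)} = \left(E^{2} + E^{2}\right) + E = 2 E^{2} + E = E + 2 E^{2}$)
$\sqrt{y{\left(a \right)} + 304396} = \sqrt{347 \left(1 + 2 \cdot 347\right) + 304396} = \sqrt{347 \left(1 + 694\right) + 304396} = \sqrt{347 \cdot 695 + 304396} = \sqrt{241165 + 304396} = \sqrt{545561}$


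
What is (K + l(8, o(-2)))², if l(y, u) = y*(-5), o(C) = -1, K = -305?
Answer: 119025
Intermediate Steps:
l(y, u) = -5*y
(K + l(8, o(-2)))² = (-305 - 5*8)² = (-305 - 40)² = (-345)² = 119025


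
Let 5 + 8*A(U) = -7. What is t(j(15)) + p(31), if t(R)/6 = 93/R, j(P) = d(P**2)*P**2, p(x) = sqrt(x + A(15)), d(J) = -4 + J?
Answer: 62/5525 + sqrt(118)/2 ≈ 5.4426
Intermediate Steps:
A(U) = -3/2 (A(U) = -5/8 + (1/8)*(-7) = -5/8 - 7/8 = -3/2)
p(x) = sqrt(-3/2 + x) (p(x) = sqrt(x - 3/2) = sqrt(-3/2 + x))
j(P) = P**2*(-4 + P**2) (j(P) = (-4 + P**2)*P**2 = P**2*(-4 + P**2))
t(R) = 558/R (t(R) = 6*(93/R) = 558/R)
t(j(15)) + p(31) = 558/((15**2*(-4 + 15**2))) + sqrt(-6 + 4*31)/2 = 558/((225*(-4 + 225))) + sqrt(-6 + 124)/2 = 558/((225*221)) + sqrt(118)/2 = 558/49725 + sqrt(118)/2 = 558*(1/49725) + sqrt(118)/2 = 62/5525 + sqrt(118)/2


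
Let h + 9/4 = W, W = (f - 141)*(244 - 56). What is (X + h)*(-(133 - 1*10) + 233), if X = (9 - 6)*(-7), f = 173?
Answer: 1318405/2 ≈ 6.5920e+5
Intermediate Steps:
X = -21 (X = 3*(-7) = -21)
W = 6016 (W = (173 - 141)*(244 - 56) = 32*188 = 6016)
h = 24055/4 (h = -9/4 + 6016 = 24055/4 ≈ 6013.8)
(X + h)*(-(133 - 1*10) + 233) = (-21 + 24055/4)*(-(133 - 1*10) + 233) = 23971*(-(133 - 10) + 233)/4 = 23971*(-1*123 + 233)/4 = 23971*(-123 + 233)/4 = (23971/4)*110 = 1318405/2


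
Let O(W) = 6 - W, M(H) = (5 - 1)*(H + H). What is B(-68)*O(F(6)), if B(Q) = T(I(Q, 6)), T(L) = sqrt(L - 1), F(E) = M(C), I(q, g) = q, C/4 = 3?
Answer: -90*I*sqrt(69) ≈ -747.6*I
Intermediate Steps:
C = 12 (C = 4*3 = 12)
M(H) = 8*H (M(H) = 4*(2*H) = 8*H)
F(E) = 96 (F(E) = 8*12 = 96)
T(L) = sqrt(-1 + L)
B(Q) = sqrt(-1 + Q)
B(-68)*O(F(6)) = sqrt(-1 - 68)*(6 - 1*96) = sqrt(-69)*(6 - 96) = (I*sqrt(69))*(-90) = -90*I*sqrt(69)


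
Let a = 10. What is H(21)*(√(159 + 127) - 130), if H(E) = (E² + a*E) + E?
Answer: -87360 + 672*√286 ≈ -75996.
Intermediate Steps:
H(E) = E² + 11*E (H(E) = (E² + 10*E) + E = E² + 11*E)
H(21)*(√(159 + 127) - 130) = (21*(11 + 21))*(√(159 + 127) - 130) = (21*32)*(√286 - 130) = 672*(-130 + √286) = -87360 + 672*√286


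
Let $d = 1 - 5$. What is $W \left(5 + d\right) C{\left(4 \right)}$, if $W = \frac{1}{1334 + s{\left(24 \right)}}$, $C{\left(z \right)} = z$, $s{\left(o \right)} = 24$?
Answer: $\frac{2}{679} \approx 0.0029455$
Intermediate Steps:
$d = -4$ ($d = 1 - 5 = -4$)
$W = \frac{1}{1358}$ ($W = \frac{1}{1334 + 24} = \frac{1}{1358} \approx 0.00073638$)
$W \left(5 + d\right) C{\left(4 \right)} = \frac{\left(5 - 4\right) 4}{1358} = \frac{1 \cdot 4}{1358} = \frac{1}{1358} \cdot 4 = \frac{2}{679}$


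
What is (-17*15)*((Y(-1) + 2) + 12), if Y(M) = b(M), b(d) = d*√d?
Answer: -3570 + 255*I ≈ -3570.0 + 255.0*I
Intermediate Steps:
b(d) = d^(3/2)
Y(M) = M^(3/2)
(-17*15)*((Y(-1) + 2) + 12) = (-17*15)*(((-1)^(3/2) + 2) + 12) = -255*((-I + 2) + 12) = -255*((2 - I) + 12) = -255*(14 - I) = -3570 + 255*I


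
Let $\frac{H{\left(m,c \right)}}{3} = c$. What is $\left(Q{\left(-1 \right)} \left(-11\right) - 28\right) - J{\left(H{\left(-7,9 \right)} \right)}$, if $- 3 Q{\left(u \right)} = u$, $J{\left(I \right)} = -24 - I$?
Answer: $\frac{58}{3} \approx 19.333$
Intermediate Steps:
$H{\left(m,c \right)} = 3 c$
$Q{\left(u \right)} = - \frac{u}{3}$
$\left(Q{\left(-1 \right)} \left(-11\right) - 28\right) - J{\left(H{\left(-7,9 \right)} \right)} = \left(\left(- \frac{1}{3}\right) \left(-1\right) \left(-11\right) - 28\right) - \left(-24 - 3 \cdot 9\right) = \left(\frac{1}{3} \left(-11\right) - 28\right) - \left(-24 - 27\right) = \left(- \frac{11}{3} - 28\right) - \left(-24 - 27\right) = - \frac{95}{3} - -51 = - \frac{95}{3} + 51 = \frac{58}{3}$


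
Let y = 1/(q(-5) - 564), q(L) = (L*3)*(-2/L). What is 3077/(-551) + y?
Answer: -92339/16530 ≈ -5.5861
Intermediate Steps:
q(L) = -6 (q(L) = (3*L)*(-2/L) = -6)
y = -1/570 (y = 1/(-6 - 564) = 1/(-570) = -1/570 ≈ -0.0017544)
3077/(-551) + y = 3077/(-551) - 1/570 = 3077*(-1/551) - 1/570 = -3077/551 - 1/570 = -92339/16530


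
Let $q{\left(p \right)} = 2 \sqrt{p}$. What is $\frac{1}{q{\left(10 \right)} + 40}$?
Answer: $\frac{1}{39} - \frac{\sqrt{10}}{780} \approx 0.021587$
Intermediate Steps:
$\frac{1}{q{\left(10 \right)} + 40} = \frac{1}{2 \sqrt{10} + 40} = \frac{1}{40 + 2 \sqrt{10}}$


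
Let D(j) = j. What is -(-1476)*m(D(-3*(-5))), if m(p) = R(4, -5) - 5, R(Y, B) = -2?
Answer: -10332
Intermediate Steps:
m(p) = -7 (m(p) = -2 - 5 = -7)
-(-1476)*m(D(-3*(-5))) = -(-1476)*(-7) = -369*28 = -10332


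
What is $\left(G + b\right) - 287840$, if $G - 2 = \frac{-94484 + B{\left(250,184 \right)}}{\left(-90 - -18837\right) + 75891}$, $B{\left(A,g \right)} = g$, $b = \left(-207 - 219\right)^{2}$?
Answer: $- \frac{5032990628}{47319} \approx -1.0636 \cdot 10^{5}$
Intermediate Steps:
$b = 181476$ ($b = \left(-426\right)^{2} = 181476$)
$G = \frac{47488}{47319}$ ($G = 2 + \frac{-94484 + 184}{\left(-90 - -18837\right) + 75891} = 2 - \frac{94300}{\left(-90 + 18837\right) + 75891} = 2 - \frac{94300}{18747 + 75891} = 2 - \frac{94300}{94638} = 2 - \frac{47150}{47319} = \frac{47488}{47319} \approx 1.0036$)
$\left(G + b\right) - 287840 = \left(\frac{47488}{47319} + 181476\right) - 287840 = \frac{8587310332}{47319} - 287840 = - \frac{5032990628}{47319}$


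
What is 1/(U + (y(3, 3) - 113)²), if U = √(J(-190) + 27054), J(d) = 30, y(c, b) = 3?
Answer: 3025/36595729 - √6771/73191458 ≈ 8.1536e-5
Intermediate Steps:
U = 2*√6771 (U = √(30 + 27054) = √27084 = 2*√6771 ≈ 164.57)
1/(U + (y(3, 3) - 113)²) = 1/(2*√6771 + (3 - 113)²) = 1/(2*√6771 + (-110)²) = 1/(2*√6771 + 12100) = 1/(12100 + 2*√6771)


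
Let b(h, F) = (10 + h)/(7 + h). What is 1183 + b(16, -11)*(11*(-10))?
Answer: 24349/23 ≈ 1058.7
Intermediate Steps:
b(h, F) = (10 + h)/(7 + h)
1183 + b(16, -11)*(11*(-10)) = 1183 + ((10 + 16)/(7 + 16))*(11*(-10)) = 1183 + (26/23)*(-110) = 1183 - 2860/23 = 24349/23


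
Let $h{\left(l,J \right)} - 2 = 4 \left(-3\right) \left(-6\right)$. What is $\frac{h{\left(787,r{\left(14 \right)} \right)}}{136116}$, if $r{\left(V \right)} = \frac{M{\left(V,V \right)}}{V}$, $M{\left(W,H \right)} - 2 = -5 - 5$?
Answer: $\frac{37}{68058} \approx 0.00054365$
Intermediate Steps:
$M{\left(W,H \right)} = -8$ ($M{\left(W,H \right)} = 2 - 10 = -8$)
$r{\left(V \right)} = - \frac{8}{V}$
$h{\left(l,J \right)} = 74$ ($h{\left(l,J \right)} = 2 + 4 \left(-3\right) \left(-6\right) = 2 - -72 = 2 + 72 = 74$)
$\frac{h{\left(787,r{\left(14 \right)} \right)}}{136116} = \frac{74}{136116} = 74 \cdot \frac{1}{136116} = \frac{37}{68058}$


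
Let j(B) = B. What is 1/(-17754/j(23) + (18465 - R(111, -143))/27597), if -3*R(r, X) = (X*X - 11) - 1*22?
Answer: -1904193/1468127761 ≈ -0.0012970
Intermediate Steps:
R(r, X) = 11 - X**2/3 (R(r, X) = -((X*X - 11) - 1*22)/3 = -((X**2 - 11) - 22)/3 = -((-11 + X**2) - 22)/3 = -(-33 + X**2)/3 = 11 - X**2/3)
1/(-17754/j(23) + (18465 - R(111, -143))/27597) = 1/(-17754/23 + (18465 - (11 - 1/3*(-143)**2))/27597) = 1/(-17754*1/23 + (18465 - (11 - 1/3*20449))*(1/27597)) = 1/(-17754/23 + (18465 - (11 - 20449/3))*(1/27597)) = 1/(-17754/23 + (18465 - 1*(-20416/3))*(1/27597)) = 1/(-17754/23 + (18465 + 20416/3)*(1/27597)) = 1/(-17754/23 + (75811/3)*(1/27597)) = 1/(-17754/23 + 75811/82791) = 1/(-1468127761/1904193) = -1904193/1468127761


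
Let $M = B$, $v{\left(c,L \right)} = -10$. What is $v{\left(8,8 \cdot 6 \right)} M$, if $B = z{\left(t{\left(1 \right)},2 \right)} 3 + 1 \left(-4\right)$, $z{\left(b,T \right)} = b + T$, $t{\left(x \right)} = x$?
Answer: $-50$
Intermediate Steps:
$z{\left(b,T \right)} = T + b$
$B = 5$ ($B = \left(2 + 1\right) 3 + 1 \left(-4\right) = 3 \cdot 3 - 4 = 9 - 4 = 5$)
$M = 5$
$v{\left(8,8 \cdot 6 \right)} M = \left(-10\right) 5 = -50$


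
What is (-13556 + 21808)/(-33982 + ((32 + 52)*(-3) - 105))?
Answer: -8252/34339 ≈ -0.24031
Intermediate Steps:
(-13556 + 21808)/(-33982 + ((32 + 52)*(-3) - 105)) = 8252/(-33982 + (84*(-3) - 105)) = 8252/(-33982 + (-252 - 105)) = 8252/(-33982 - 357) = 8252/(-34339) = 8252*(-1/34339) = -8252/34339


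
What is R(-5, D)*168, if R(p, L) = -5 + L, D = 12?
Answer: 1176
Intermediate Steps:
R(-5, D)*168 = (-5 + 12)*168 = 7*168 = 1176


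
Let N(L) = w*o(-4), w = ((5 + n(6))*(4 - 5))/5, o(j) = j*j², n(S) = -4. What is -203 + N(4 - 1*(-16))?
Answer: -951/5 ≈ -190.20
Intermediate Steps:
o(j) = j³
w = -⅕ (w = ((5 - 4)*(4 - 5))/5 = (1*(-1))*(⅕) = -1*⅕ = -⅕ ≈ -0.20000)
N(L) = 64/5 (N(L) = -⅕*(-4)³ = -⅕*(-64) = 64/5)
-203 + N(4 - 1*(-16)) = -203 + 64/5 = -951/5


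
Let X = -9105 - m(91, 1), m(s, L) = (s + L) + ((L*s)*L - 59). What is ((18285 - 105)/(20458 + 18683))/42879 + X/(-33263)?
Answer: 1721098226819/6202909885773 ≈ 0.27747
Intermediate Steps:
m(s, L) = -59 + L + s + s*L² (m(s, L) = (L + s) + (s*L² - 59) = (L + s) + (-59 + s*L²) = -59 + L + s + s*L²)
X = -9229 (X = -9105 - (-59 + 1 + 91 + 91*1²) = -9105 - (-59 + 1 + 91 + 91*1) = -9105 - (-59 + 1 + 91 + 91) = -9105 - 1*124 = -9105 - 124 = -9229)
((18285 - 105)/(20458 + 18683))/42879 + X/(-33263) = ((18285 - 105)/(20458 + 18683))/42879 - 9229/(-33263) = (18180/39141)*(1/42879) - 9229*(-1/33263) = (18180*(1/39141))*(1/42879) + 9229/33263 = (2020/4349)*(1/42879) + 9229/33263 = 2020/186480771 + 9229/33263 = 1721098226819/6202909885773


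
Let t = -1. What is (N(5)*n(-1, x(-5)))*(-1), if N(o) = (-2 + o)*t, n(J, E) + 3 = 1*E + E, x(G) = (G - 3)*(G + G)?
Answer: 471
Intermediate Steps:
x(G) = 2*G*(-3 + G) (x(G) = (-3 + G)*(2*G) = 2*G*(-3 + G))
n(J, E) = -3 + 2*E (n(J, E) = -3 + (1*E + E) = -3 + (E + E) = -3 + 2*E)
N(o) = 2 - o (N(o) = (-2 + o)*(-1) = 2 - o)
(N(5)*n(-1, x(-5)))*(-1) = ((2 - 1*5)*(-3 + 2*(2*(-5)*(-3 - 5))))*(-1) = ((2 - 5)*(-3 + 2*(2*(-5)*(-8))))*(-1) = -3*(-3 + 2*80)*(-1) = -3*(-3 + 160)*(-1) = -3*157*(-1) = -471*(-1) = 471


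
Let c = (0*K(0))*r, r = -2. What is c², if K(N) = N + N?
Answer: 0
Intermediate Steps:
K(N) = 2*N
c = 0 (c = (0*(2*0))*(-2) = (0*0)*(-2) = 0*(-2) = 0)
c² = 0² = 0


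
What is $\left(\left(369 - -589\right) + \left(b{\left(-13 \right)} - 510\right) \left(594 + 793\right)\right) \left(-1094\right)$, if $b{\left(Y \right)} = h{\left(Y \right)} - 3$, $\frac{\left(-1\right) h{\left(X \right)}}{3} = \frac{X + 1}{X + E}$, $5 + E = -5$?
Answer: $\frac{17934063434}{23} \approx 7.7974 \cdot 10^{8}$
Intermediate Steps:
$E = -10$ ($E = -5 - 5 = -10$)
$h{\left(X \right)} = - \frac{3 \left(1 + X\right)}{-10 + X}$ ($h{\left(X \right)} = - 3 \frac{X + 1}{X - 10} = - 3 \frac{1 + X}{-10 + X} = - \frac{3 \left(1 + X\right)}{-10 + X}$)
$b{\left(Y \right)} = -3 + \frac{3 \left(-1 - Y\right)}{-10 + Y}$ ($b{\left(Y \right)} = \frac{3 \left(-1 - Y\right)}{-10 + Y} - 3 = -3 + \frac{3 \left(-1 - Y\right)}{-10 + Y}$)
$\left(\left(369 - -589\right) + \left(b{\left(-13 \right)} - 510\right) \left(594 + 793\right)\right) \left(-1094\right) = \left(\left(369 - -589\right) + \left(\frac{3 \left(9 - -26\right)}{-10 - 13} - 510\right) \left(594 + 793\right)\right) \left(-1094\right) = \left(\left(369 + 589\right) + \left(\frac{3 \left(9 + 26\right)}{-23} - 510\right) 1387\right) \left(-1094\right) = \left(958 + \left(3 \left(- \frac{1}{23}\right) 35 - 510\right) 1387\right) \left(-1094\right) = \left(958 + \left(- \frac{105}{23} - 510\right) 1387\right) \left(-1094\right) = \left(958 - \frac{16415145}{23}\right) \left(-1094\right) = \left(- \frac{16393111}{23}\right) \left(-1094\right) = \frac{17934063434}{23}$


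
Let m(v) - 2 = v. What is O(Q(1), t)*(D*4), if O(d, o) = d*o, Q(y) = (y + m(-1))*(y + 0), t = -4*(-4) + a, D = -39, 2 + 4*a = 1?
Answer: -4914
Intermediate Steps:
a = -¼ (a = -½ + (¼)*1 = -½ + ¼ = -¼ ≈ -0.25000)
m(v) = 2 + v
t = 63/4 (t = -4*(-4) - ¼ = 16 - ¼ = 63/4 ≈ 15.750)
Q(y) = y*(1 + y) (Q(y) = (y + (2 - 1))*(y + 0) = (y + 1)*y = (1 + y)*y = y*(1 + y))
O(Q(1), t)*(D*4) = ((1*(1 + 1))*(63/4))*(-39*4) = ((1*2)*(63/4))*(-156) = (2*(63/4))*(-156) = (63/2)*(-156) = -4914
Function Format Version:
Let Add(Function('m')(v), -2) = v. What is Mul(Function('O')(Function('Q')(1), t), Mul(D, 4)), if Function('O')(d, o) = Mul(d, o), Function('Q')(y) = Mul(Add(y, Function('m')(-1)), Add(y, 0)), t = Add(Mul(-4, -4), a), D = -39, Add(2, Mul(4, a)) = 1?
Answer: -4914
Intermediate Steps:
a = Rational(-1, 4) (a = Add(Rational(-1, 2), Mul(Rational(1, 4), 1)) = Add(Rational(-1, 2), Rational(1, 4)) = Rational(-1, 4) ≈ -0.25000)
Function('m')(v) = Add(2, v)
t = Rational(63, 4) (t = Add(Mul(-4, -4), Rational(-1, 4)) = Add(16, Rational(-1, 4)) = Rational(63, 4) ≈ 15.750)
Function('Q')(y) = Mul(y, Add(1, y)) (Function('Q')(y) = Mul(Add(y, Add(2, -1)), Add(y, 0)) = Mul(Add(y, 1), y) = Mul(Add(1, y), y) = Mul(y, Add(1, y)))
Mul(Function('O')(Function('Q')(1), t), Mul(D, 4)) = Mul(Mul(Mul(1, Add(1, 1)), Rational(63, 4)), Mul(-39, 4)) = Mul(Mul(Mul(1, 2), Rational(63, 4)), -156) = Mul(Mul(2, Rational(63, 4)), -156) = Mul(Rational(63, 2), -156) = -4914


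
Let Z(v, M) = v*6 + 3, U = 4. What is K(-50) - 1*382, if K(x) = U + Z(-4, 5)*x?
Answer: 672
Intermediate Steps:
Z(v, M) = 3 + 6*v (Z(v, M) = 6*v + 3 = 3 + 6*v)
K(x) = 4 - 21*x (K(x) = 4 + (3 + 6*(-4))*x = 4 + (3 - 24)*x = 4 - 21*x)
K(-50) - 1*382 = (4 - 21*(-50)) - 1*382 = (4 + 1050) - 382 = 1054 - 382 = 672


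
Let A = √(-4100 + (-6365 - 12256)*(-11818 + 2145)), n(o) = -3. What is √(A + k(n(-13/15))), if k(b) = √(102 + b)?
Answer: √(√180116833 + 3*√11) ≈ 115.89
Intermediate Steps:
A = √180116833 (A = √(-4100 - 18621*(-9673)) = √(-4100 + 180120933) = √180116833 ≈ 13421.)
√(A + k(n(-13/15))) = √(√180116833 + √(102 - 3)) = √(√180116833 + √99) = √(√180116833 + 3*√11)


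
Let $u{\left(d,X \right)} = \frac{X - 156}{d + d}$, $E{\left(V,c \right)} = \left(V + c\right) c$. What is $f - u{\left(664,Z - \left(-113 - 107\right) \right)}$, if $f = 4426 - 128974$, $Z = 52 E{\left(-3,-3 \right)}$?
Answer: $- \frac{20675093}{166} \approx -1.2455 \cdot 10^{5}$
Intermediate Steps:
$E{\left(V,c \right)} = c \left(V + c\right)$
$Z = 936$ ($Z = 52 \left(- 3 \left(-3 - 3\right)\right) = 52 \left(\left(-3\right) \left(-6\right)\right) = 52 \cdot 18 = 936$)
$u{\left(d,X \right)} = \frac{-156 + X}{2 d}$
$f = -124548$ ($f = 4426 - 128974 = -124548$)
$f - u{\left(664,Z - \left(-113 - 107\right) \right)} = -124548 - \frac{-156 + \left(936 - \left(-113 - 107\right)\right)}{2 \cdot 664} = -124548 - \frac{1}{2} \cdot \frac{1}{664} \left(-156 + \left(936 - -220\right)\right) = -124548 - \frac{1}{2} \cdot \frac{1}{664} \left(-156 + \left(936 + 220\right)\right) = -124548 - \frac{1}{2} \cdot \frac{1}{664} \left(-156 + 1156\right) = -124548 - \frac{1}{2} \cdot \frac{1}{664} \cdot 1000 = -124548 - \frac{125}{166} = - \frac{20675093}{166}$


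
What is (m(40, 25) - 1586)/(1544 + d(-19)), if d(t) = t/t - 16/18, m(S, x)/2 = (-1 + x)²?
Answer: -3906/13897 ≈ -0.28107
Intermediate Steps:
m(S, x) = 2*(-1 + x)²
d(t) = ⅑ (d(t) = 1 - 16*1/18 = 1 - 8/9 = ⅑)
(m(40, 25) - 1586)/(1544 + d(-19)) = (2*(-1 + 25)² - 1586)/(1544 + ⅑) = (2*24² - 1586)/(13897/9) = (2*576 - 1586)*(9/13897) = (1152 - 1586)*(9/13897) = -434*9/13897 = -3906/13897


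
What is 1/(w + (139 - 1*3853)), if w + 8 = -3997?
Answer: -1/7719 ≈ -0.00012955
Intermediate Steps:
w = -4005 (w = -8 - 3997 = -4005)
1/(w + (139 - 1*3853)) = 1/(-4005 + (139 - 1*3853)) = 1/(-4005 + (139 - 3853)) = 1/(-4005 - 3714) = 1/(-7719) = -1/7719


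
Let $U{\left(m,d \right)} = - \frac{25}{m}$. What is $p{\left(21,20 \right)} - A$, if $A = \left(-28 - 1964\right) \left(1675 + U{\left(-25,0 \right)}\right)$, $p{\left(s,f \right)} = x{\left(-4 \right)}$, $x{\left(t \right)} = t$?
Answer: $3338588$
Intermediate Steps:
$p{\left(s,f \right)} = -4$
$A = -3338592$ ($A = \left(-28 - 1964\right) \left(1675 - \frac{25}{-25}\right) = - 1992 \left(1675 - -1\right) = - 1992 \left(1675 + 1\right) = \left(-1992\right) 1676 = -3338592$)
$p{\left(21,20 \right)} - A = -4 - -3338592 = -4 + 3338592 = 3338588$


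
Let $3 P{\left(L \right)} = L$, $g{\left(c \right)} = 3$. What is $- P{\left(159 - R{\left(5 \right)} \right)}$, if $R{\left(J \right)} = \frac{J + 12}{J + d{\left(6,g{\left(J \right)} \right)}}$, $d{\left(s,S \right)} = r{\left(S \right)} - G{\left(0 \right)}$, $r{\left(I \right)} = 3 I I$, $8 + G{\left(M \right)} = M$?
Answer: $- \frac{6343}{120} \approx -52.858$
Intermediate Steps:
$G{\left(M \right)} = -8 + M$
$r{\left(I \right)} = 3 I^{2}$
$d{\left(s,S \right)} = 8 + 3 S^{2}$ ($d{\left(s,S \right)} = 3 S^{2} - \left(-8 + 0\right) = 3 S^{2} - -8 = 3 S^{2} + 8 = 8 + 3 S^{2}$)
$R{\left(J \right)} = \frac{12 + J}{35 + J}$ ($R{\left(J \right)} = \frac{J + 12}{J + \left(8 + 3 \cdot 3^{2}\right)} = \frac{12 + J}{J + \left(8 + 3 \cdot 9\right)} = \frac{12 + J}{J + \left(8 + 27\right)} = \frac{12 + J}{J + 35} = \frac{12 + J}{35 + J}$)
$P{\left(L \right)} = \frac{L}{3}$
$- P{\left(159 - R{\left(5 \right)} \right)} = - \frac{159 - \frac{12 + 5}{35 + 5}}{3} = - \frac{159 - \frac{1}{40} \cdot 17}{3} = - \frac{159 - \frac{17}{40}}{3} = - \frac{6343}{3 \cdot 40} = \left(-1\right) \frac{6343}{120} = - \frac{6343}{120}$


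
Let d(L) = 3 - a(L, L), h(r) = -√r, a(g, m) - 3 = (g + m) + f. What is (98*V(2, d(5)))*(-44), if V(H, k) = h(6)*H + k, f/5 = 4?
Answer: 129360 + 8624*√6 ≈ 1.5048e+5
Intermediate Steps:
f = 20 (f = 5*4 = 20)
a(g, m) = 23 + g + m (a(g, m) = 3 + ((g + m) + 20) = 3 + (20 + g + m) = 23 + g + m)
d(L) = -20 - 2*L (d(L) = 3 - (23 + L + L) = 3 - (23 + 2*L) = 3 + (-23 - 2*L) = -20 - 2*L)
V(H, k) = k - H*√6 (V(H, k) = (-√6)*H + k = -H*√6 + k = k - H*√6)
(98*V(2, d(5)))*(-44) = (98*((-20 - 2*5) - 1*2*√6))*(-44) = (98*((-20 - 10) - 2*√6))*(-44) = (98*(-30 - 2*√6))*(-44) = (-2940 - 196*√6)*(-44) = 129360 + 8624*√6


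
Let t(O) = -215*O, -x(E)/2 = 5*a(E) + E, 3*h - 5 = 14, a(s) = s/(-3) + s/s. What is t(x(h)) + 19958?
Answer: 182632/9 ≈ 20292.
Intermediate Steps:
a(s) = 1 - s/3 (a(s) = s*(-⅓) + 1 = -s/3 + 1 = 1 - s/3)
h = 19/3 (h = 5/3 + (⅓)*14 = 5/3 + 14/3 = 19/3 ≈ 6.3333)
x(E) = -10 + 4*E/3 (x(E) = -2*(5*(1 - E/3) + E) = -2*((5 - 5*E/3) + E) = -2*(5 - 2*E/3) = -10 + 4*E/3)
t(x(h)) + 19958 = -215*(-10 + (4/3)*(19/3)) + 19958 = -215*(-10 + 76/9) + 19958 = -215*(-14/9) + 19958 = 3010/9 + 19958 = 182632/9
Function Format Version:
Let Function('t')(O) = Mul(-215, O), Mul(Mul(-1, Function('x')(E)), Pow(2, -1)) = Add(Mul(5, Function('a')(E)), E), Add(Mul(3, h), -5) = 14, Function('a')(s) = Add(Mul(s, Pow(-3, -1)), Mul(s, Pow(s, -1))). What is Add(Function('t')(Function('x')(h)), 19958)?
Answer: Rational(182632, 9) ≈ 20292.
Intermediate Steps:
Function('a')(s) = Add(1, Mul(Rational(-1, 3), s)) (Function('a')(s) = Add(Mul(s, Rational(-1, 3)), 1) = Add(Mul(Rational(-1, 3), s), 1) = Add(1, Mul(Rational(-1, 3), s)))
h = Rational(19, 3) (h = Add(Rational(5, 3), Mul(Rational(1, 3), 14)) = Add(Rational(5, 3), Rational(14, 3)) = Rational(19, 3) ≈ 6.3333)
Function('x')(E) = Add(-10, Mul(Rational(4, 3), E)) (Function('x')(E) = Mul(-2, Add(Mul(5, Add(1, Mul(Rational(-1, 3), E))), E)) = Mul(-2, Add(Add(5, Mul(Rational(-5, 3), E)), E)) = Mul(-2, Add(5, Mul(Rational(-2, 3), E))) = Add(-10, Mul(Rational(4, 3), E)))
Add(Function('t')(Function('x')(h)), 19958) = Add(Mul(-215, Add(-10, Mul(Rational(4, 3), Rational(19, 3)))), 19958) = Add(Mul(-215, Add(-10, Rational(76, 9))), 19958) = Add(Mul(-215, Rational(-14, 9)), 19958) = Add(Rational(3010, 9), 19958) = Rational(182632, 9)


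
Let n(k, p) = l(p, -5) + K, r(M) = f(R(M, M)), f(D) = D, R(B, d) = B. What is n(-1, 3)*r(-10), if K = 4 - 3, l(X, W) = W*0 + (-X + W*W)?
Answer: -230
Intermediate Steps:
l(X, W) = W² - X (l(X, W) = 0 + (-X + W²) = 0 + (W² - X) = W² - X)
K = 1
r(M) = M
n(k, p) = 26 - p (n(k, p) = ((-5)² - p) + 1 = (25 - p) + 1 = 26 - p)
n(-1, 3)*r(-10) = (26 - 1*3)*(-10) = (26 - 3)*(-10) = 23*(-10) = -230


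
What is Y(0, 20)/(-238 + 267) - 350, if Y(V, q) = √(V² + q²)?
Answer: -10130/29 ≈ -349.31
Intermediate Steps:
Y(0, 20)/(-238 + 267) - 350 = √(0² + 20²)/(-238 + 267) - 350 = √(0 + 400)/29 - 350 = √400*(1/29) - 350 = 20*(1/29) - 350 = 20/29 - 350 = -10130/29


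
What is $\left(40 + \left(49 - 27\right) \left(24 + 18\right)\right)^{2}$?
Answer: $929296$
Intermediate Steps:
$\left(40 + \left(49 - 27\right) \left(24 + 18\right)\right)^{2} = \left(40 + 22 \cdot 42\right)^{2} = \left(40 + 924\right)^{2} = 964^{2} = 929296$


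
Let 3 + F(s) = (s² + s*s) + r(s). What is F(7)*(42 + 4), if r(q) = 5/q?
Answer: 30820/7 ≈ 4402.9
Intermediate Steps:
F(s) = -3 + 2*s² + 5/s (F(s) = -3 + ((s² + s*s) + 5/s) = -3 + ((s² + s²) + 5/s) = -3 + (2*s² + 5/s) = -3 + 2*s² + 5/s)
F(7)*(42 + 4) = (-3 + 2*7² + 5/7)*(42 + 4) = (-3 + 2*49 + 5*(⅐))*46 = (-3 + 98 + 5/7)*46 = (670/7)*46 = 30820/7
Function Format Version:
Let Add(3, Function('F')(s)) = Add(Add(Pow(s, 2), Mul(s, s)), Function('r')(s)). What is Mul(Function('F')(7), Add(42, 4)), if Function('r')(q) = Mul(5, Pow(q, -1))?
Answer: Rational(30820, 7) ≈ 4402.9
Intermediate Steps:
Function('F')(s) = Add(-3, Mul(2, Pow(s, 2)), Mul(5, Pow(s, -1))) (Function('F')(s) = Add(-3, Add(Add(Pow(s, 2), Mul(s, s)), Mul(5, Pow(s, -1)))) = Add(-3, Add(Add(Pow(s, 2), Pow(s, 2)), Mul(5, Pow(s, -1)))) = Add(-3, Add(Mul(2, Pow(s, 2)), Mul(5, Pow(s, -1)))) = Add(-3, Mul(2, Pow(s, 2)), Mul(5, Pow(s, -1))))
Mul(Function('F')(7), Add(42, 4)) = Mul(Add(-3, Mul(2, Pow(7, 2)), Mul(5, Pow(7, -1))), Add(42, 4)) = Mul(Add(-3, Mul(2, 49), Mul(5, Rational(1, 7))), 46) = Mul(Add(-3, 98, Rational(5, 7)), 46) = Mul(Rational(670, 7), 46) = Rational(30820, 7)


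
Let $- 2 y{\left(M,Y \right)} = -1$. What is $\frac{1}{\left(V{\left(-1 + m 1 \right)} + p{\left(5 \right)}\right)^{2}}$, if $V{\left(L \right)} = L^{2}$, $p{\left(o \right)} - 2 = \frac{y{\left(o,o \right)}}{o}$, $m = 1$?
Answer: $\frac{100}{441} \approx 0.22676$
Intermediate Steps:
$y{\left(M,Y \right)} = \frac{1}{2}$ ($y{\left(M,Y \right)} = \left(- \frac{1}{2}\right) \left(-1\right) = \frac{1}{2}$)
$p{\left(o \right)} = 2 + \frac{1}{2 o}$
$\frac{1}{\left(V{\left(-1 + m 1 \right)} + p{\left(5 \right)}\right)^{2}} = \frac{1}{\left(\left(-1 + 1 \cdot 1\right)^{2} + \left(2 + \frac{1}{2 \cdot 5}\right)\right)^{2}} = \frac{1}{\left(\left(-1 + 1\right)^{2} + \left(2 + \frac{1}{2} \cdot \frac{1}{5}\right)\right)^{2}} = \frac{1}{\left(0^{2} + \left(2 + \frac{1}{10}\right)\right)^{2}} = \frac{1}{\left(0 + \frac{21}{10}\right)^{2}} = \frac{1}{\left(\frac{21}{10}\right)^{2}} = \frac{1}{\frac{441}{100}} = \frac{100}{441}$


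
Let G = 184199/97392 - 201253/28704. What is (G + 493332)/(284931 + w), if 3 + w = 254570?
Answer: 2210120208829/2416968303936 ≈ 0.91442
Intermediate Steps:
w = 254567 (w = -3 + 254570 = 254567)
G = -22937795/4480032 (G = 184199*(1/97392) - 201253*1/28704 = 184199/97392 - 15481/2208 = -22937795/4480032 ≈ -5.1200)
(G + 493332)/(284931 + w) = (-22937795/4480032 + 493332)/(284931 + 254567) = (2210120208829/4480032)/539498 = (2210120208829/4480032)*(1/539498) = 2210120208829/2416968303936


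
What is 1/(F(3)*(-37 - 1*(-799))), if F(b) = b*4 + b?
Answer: 1/11430 ≈ 8.7489e-5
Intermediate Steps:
F(b) = 5*b (F(b) = 4*b + b = 5*b)
1/(F(3)*(-37 - 1*(-799))) = 1/((5*3)*(-37 - 1*(-799))) = 1/(15*(-37 + 799)) = 1/(15*762) = 1/11430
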